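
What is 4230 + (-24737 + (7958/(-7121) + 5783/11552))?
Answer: -1686993318617/82261792 ≈ -20508.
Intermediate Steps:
4230 + (-24737 + (7958/(-7121) + 5783/11552)) = 4230 + (-24737 + (7958*(-1/7121) + 5783*(1/11552))) = 4230 + (-24737 + (-7958/7121 + 5783/11552)) = 4230 + (-24737 - 50750073/82261792) = 4230 - 2034960698777/82261792 = -1686993318617/82261792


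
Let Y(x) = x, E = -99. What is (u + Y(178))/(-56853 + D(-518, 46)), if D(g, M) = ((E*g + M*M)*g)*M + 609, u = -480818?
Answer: 120160/318105947 ≈ 0.00037774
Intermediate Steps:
D(g, M) = 609 + M*g*(M² - 99*g) (D(g, M) = ((-99*g + M*M)*g)*M + 609 = ((-99*g + M²)*g)*M + 609 = ((M² - 99*g)*g)*M + 609 = (g*(M² - 99*g))*M + 609 = M*g*(M² - 99*g) + 609 = 609 + M*g*(M² - 99*g))
(u + Y(178))/(-56853 + D(-518, 46)) = (-480818 + 178)/(-56853 + (609 - 518*46³ - 99*46*(-518)²)) = -480640/(-56853 + (609 - 518*97336 - 99*46*268324)) = -480640/(-56853 + (609 - 50420048 - 1221947496)) = -480640/(-56853 - 1272366935) = -480640/(-1272423788) = -480640*(-1/1272423788) = 120160/318105947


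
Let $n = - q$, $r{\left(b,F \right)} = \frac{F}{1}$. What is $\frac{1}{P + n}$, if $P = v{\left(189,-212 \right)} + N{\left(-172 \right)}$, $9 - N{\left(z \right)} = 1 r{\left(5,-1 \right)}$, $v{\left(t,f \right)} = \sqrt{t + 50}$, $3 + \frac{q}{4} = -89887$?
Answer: $\frac{359570}{129290584661} - \frac{\sqrt{239}}{129290584661} \approx 2.781 \cdot 10^{-6}$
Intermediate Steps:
$r{\left(b,F \right)} = F$ ($r{\left(b,F \right)} = F 1 = F$)
$q = -359560$ ($q = -12 + 4 \left(-89887\right) = -12 - 359548 = -359560$)
$v{\left(t,f \right)} = \sqrt{50 + t}$
$N{\left(z \right)} = 10$ ($N{\left(z \right)} = 9 - 1 \left(-1\right) = 9 - -1 = 9 + 1 = 10$)
$n = 359560$ ($n = \left(-1\right) \left(-359560\right) = 359560$)
$P = 10 + \sqrt{239}$ ($P = \sqrt{50 + 189} + 10 = \sqrt{239} + 10 = 10 + \sqrt{239} \approx 25.46$)
$\frac{1}{P + n} = \frac{1}{\left(10 + \sqrt{239}\right) + 359560} = \frac{1}{359570 + \sqrt{239}}$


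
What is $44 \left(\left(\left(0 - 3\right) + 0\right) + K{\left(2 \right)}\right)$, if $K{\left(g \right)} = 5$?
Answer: $88$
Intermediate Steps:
$44 \left(\left(\left(0 - 3\right) + 0\right) + K{\left(2 \right)}\right) = 44 \left(\left(\left(0 - 3\right) + 0\right) + 5\right) = 44 \left(\left(-3 + 0\right) + 5\right) = 44 \left(-3 + 5\right) = 44 \cdot 2 = 88$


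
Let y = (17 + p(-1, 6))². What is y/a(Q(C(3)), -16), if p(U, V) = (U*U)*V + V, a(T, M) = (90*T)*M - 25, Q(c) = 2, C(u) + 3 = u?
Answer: -841/2905 ≈ -0.28950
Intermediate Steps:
C(u) = -3 + u
a(T, M) = -25 + 90*M*T (a(T, M) = 90*M*T - 25 = -25 + 90*M*T)
p(U, V) = V + V*U² (p(U, V) = U²*V + V = V*U² + V = V + V*U²)
y = 841 (y = (17 + 6*(1 + (-1)²))² = (17 + 6*(1 + 1))² = (17 + 6*2)² = (17 + 12)² = 29² = 841)
y/a(Q(C(3)), -16) = 841/(-25 + 90*(-16)*2) = 841/(-25 - 2880) = 841/(-2905) = 841*(-1/2905) = -841/2905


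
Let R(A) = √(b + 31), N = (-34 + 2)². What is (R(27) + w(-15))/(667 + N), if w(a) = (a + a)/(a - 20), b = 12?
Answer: 6/11837 + √43/1691 ≈ 0.0043847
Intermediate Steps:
w(a) = 2*a/(-20 + a) (w(a) = (2*a)/(-20 + a) = 2*a/(-20 + a))
N = 1024 (N = (-32)² = 1024)
R(A) = √43 (R(A) = √(12 + 31) = √43)
(R(27) + w(-15))/(667 + N) = (√43 + 2*(-15)/(-20 - 15))/(667 + 1024) = (√43 + 2*(-15)/(-35))/1691 = (√43 + 2*(-15)*(-1/35))*(1/1691) = (√43 + 6/7)*(1/1691) = (6/7 + √43)*(1/1691) = 6/11837 + √43/1691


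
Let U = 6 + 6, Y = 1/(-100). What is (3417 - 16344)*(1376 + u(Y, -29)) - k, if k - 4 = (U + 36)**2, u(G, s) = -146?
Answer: -15902518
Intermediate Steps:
Y = -1/100 ≈ -0.010000
U = 12
k = 2308 (k = 4 + (12 + 36)**2 = 4 + 48**2 = 4 + 2304 = 2308)
(3417 - 16344)*(1376 + u(Y, -29)) - k = (3417 - 16344)*(1376 - 146) - 1*2308 = -12927*1230 - 2308 = -15900210 - 2308 = -15902518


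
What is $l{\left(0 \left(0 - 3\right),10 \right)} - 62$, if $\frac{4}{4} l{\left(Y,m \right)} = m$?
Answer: $-52$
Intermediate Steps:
$l{\left(Y,m \right)} = m$
$l{\left(0 \left(0 - 3\right),10 \right)} - 62 = 10 - 62 = -52$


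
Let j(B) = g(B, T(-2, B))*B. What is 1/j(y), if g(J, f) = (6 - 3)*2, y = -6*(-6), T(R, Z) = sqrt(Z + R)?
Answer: 1/216 ≈ 0.0046296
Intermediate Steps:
T(R, Z) = sqrt(R + Z)
y = 36
g(J, f) = 6 (g(J, f) = 3*2 = 6)
j(B) = 6*B
1/j(y) = 1/(6*36) = 1/216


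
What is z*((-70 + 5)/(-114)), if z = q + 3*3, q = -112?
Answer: -6695/114 ≈ -58.728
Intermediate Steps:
z = -103 (z = -112 + 3*3 = -112 + 9 = -103)
z*((-70 + 5)/(-114)) = -103*(-70 + 5)/(-114) = -(-6695)*(-1)/114 = -103*65/114 = -6695/114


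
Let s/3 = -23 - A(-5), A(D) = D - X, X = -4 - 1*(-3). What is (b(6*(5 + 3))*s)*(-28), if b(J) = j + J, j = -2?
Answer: 73416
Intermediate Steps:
X = -1 (X = -4 + 3 = -1)
b(J) = -2 + J
A(D) = 1 + D (A(D) = D - 1*(-1) = D + 1 = 1 + D)
s = -57 (s = 3*(-23 - (1 - 5)) = 3*(-23 - 1*(-4)) = 3*(-23 + 4) = 3*(-19) = -57)
(b(6*(5 + 3))*s)*(-28) = ((-2 + 6*(5 + 3))*(-57))*(-28) = ((-2 + 6*8)*(-57))*(-28) = ((-2 + 48)*(-57))*(-28) = (46*(-57))*(-28) = -2622*(-28) = 73416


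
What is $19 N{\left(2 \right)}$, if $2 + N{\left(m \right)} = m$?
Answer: $0$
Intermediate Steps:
$N{\left(m \right)} = -2 + m$
$19 N{\left(2 \right)} = 19 \left(-2 + 2\right) = 19 \cdot 0 = 0$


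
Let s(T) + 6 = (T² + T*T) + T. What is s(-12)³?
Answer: 19683000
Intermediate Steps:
s(T) = -6 + T + 2*T² (s(T) = -6 + ((T² + T*T) + T) = -6 + ((T² + T²) + T) = -6 + (2*T² + T) = -6 + (T + 2*T²) = -6 + T + 2*T²)
s(-12)³ = (-6 - 12 + 2*(-12)²)³ = (-6 - 12 + 2*144)³ = (-6 - 12 + 288)³ = 270³ = 19683000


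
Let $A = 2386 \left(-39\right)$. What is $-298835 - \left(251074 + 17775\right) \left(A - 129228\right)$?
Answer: $59759994583$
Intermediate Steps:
$A = -93054$
$-298835 - \left(251074 + 17775\right) \left(A - 129228\right) = -298835 - \left(251074 + 17775\right) \left(-93054 - 129228\right) = -298835 - 268849 \left(-222282\right) = -298835 - -59760293418 = -298835 + 59760293418 = 59759994583$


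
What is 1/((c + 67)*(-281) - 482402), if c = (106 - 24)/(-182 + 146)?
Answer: -18/9010601 ≈ -1.9976e-6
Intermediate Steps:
c = -41/18 (c = 82/(-36) = 82*(-1/36) = -41/18 ≈ -2.2778)
1/((c + 67)*(-281) - 482402) = 1/((-41/18 + 67)*(-281) - 482402) = 1/((1165/18)*(-281) - 482402) = 1/(-327365/18 - 482402) = 1/(-9010601/18) = -18/9010601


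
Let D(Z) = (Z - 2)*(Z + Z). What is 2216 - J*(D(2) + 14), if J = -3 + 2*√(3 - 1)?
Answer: 2258 - 28*√2 ≈ 2218.4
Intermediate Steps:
J = -3 + 2*√2 ≈ -0.17157
D(Z) = 2*Z*(-2 + Z) (D(Z) = (-2 + Z)*(2*Z) = 2*Z*(-2 + Z))
2216 - J*(D(2) + 14) = 2216 - (-3 + 2*√2)*(2*2*(-2 + 2) + 14) = 2216 - (-3 + 2*√2)*(2*2*0 + 14) = 2216 - (-3 + 2*√2)*(0 + 14) = 2216 - (-3 + 2*√2)*14 = 2216 - (-42 + 28*√2) = 2216 + (42 - 28*√2) = 2258 - 28*√2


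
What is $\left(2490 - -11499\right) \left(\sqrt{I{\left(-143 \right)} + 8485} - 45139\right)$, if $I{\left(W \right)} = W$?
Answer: $-631449471 + 13989 \sqrt{8342} \approx -6.3017 \cdot 10^{8}$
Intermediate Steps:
$\left(2490 - -11499\right) \left(\sqrt{I{\left(-143 \right)} + 8485} - 45139\right) = \left(2490 - -11499\right) \left(\sqrt{-143 + 8485} - 45139\right) = \left(2490 + \left(-11480 + 22979\right)\right) \left(\sqrt{8342} - 45139\right) = \left(2490 + 11499\right) \left(-45139 + \sqrt{8342}\right) = 13989 \left(-45139 + \sqrt{8342}\right) = -631449471 + 13989 \sqrt{8342}$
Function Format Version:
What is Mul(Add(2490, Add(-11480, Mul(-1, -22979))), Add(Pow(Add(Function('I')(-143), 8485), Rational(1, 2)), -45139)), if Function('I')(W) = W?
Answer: Add(-631449471, Mul(13989, Pow(8342, Rational(1, 2)))) ≈ -6.3017e+8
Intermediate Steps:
Mul(Add(2490, Add(-11480, Mul(-1, -22979))), Add(Pow(Add(Function('I')(-143), 8485), Rational(1, 2)), -45139)) = Mul(Add(2490, Add(-11480, Mul(-1, -22979))), Add(Pow(Add(-143, 8485), Rational(1, 2)), -45139)) = Mul(Add(2490, Add(-11480, 22979)), Add(Pow(8342, Rational(1, 2)), -45139)) = Mul(Add(2490, 11499), Add(-45139, Pow(8342, Rational(1, 2)))) = Mul(13989, Add(-45139, Pow(8342, Rational(1, 2)))) = Add(-631449471, Mul(13989, Pow(8342, Rational(1, 2))))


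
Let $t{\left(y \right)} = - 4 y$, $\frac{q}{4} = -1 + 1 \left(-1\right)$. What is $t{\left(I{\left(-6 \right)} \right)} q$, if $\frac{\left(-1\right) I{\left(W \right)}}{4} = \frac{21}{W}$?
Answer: $448$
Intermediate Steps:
$I{\left(W \right)} = - \frac{84}{W}$ ($I{\left(W \right)} = - 4 \frac{21}{W} = - \frac{84}{W}$)
$q = -8$ ($q = 4 \left(-1 + 1 \left(-1\right)\right) = 4 \left(-1 - 1\right) = 4 \left(-2\right) = -8$)
$t{\left(I{\left(-6 \right)} \right)} q = - 4 \left(- \frac{84}{-6}\right) \left(-8\right) = - 4 \left(\left(-84\right) \left(- \frac{1}{6}\right)\right) \left(-8\right) = \left(-4\right) 14 \left(-8\right) = \left(-56\right) \left(-8\right) = 448$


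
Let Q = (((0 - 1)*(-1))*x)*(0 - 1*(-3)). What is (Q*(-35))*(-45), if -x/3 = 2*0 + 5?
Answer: -70875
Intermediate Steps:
x = -15 (x = -3*(2*0 + 5) = -3*(0 + 5) = -3*5 = -15)
Q = -45 (Q = (((0 - 1)*(-1))*(-15))*(0 - 1*(-3)) = (-1*(-1)*(-15))*(0 + 3) = (1*(-15))*3 = -15*3 = -45)
(Q*(-35))*(-45) = -45*(-35)*(-45) = 1575*(-45) = -70875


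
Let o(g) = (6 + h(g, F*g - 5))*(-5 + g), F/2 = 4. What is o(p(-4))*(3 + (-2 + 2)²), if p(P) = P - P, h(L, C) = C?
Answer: -15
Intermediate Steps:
F = 8 (F = 2*4 = 8)
p(P) = 0
o(g) = (1 + 8*g)*(-5 + g) (o(g) = (6 + (8*g - 5))*(-5 + g) = (6 + (-5 + 8*g))*(-5 + g) = (1 + 8*g)*(-5 + g))
o(p(-4))*(3 + (-2 + 2)²) = (-5 - 39*0 + 8*0²)*(3 + (-2 + 2)²) = (-5 + 0 + 8*0)*(3 + 0²) = (-5 + 0 + 0)*(3 + 0) = -5*3 = -15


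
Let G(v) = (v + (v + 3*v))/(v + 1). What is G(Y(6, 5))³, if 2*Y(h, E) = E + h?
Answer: 166375/2197 ≈ 75.728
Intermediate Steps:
Y(h, E) = E/2 + h/2 (Y(h, E) = (E + h)/2 = E/2 + h/2)
G(v) = 5*v/(1 + v) (G(v) = (v + 4*v)/(1 + v) = (5*v)/(1 + v) = 5*v/(1 + v))
G(Y(6, 5))³ = (5*((½)*5 + (½)*6)/(1 + ((½)*5 + (½)*6)))³ = (5*(5/2 + 3)/(1 + (5/2 + 3)))³ = (5*(11/2)/(1 + 11/2))³ = (5*(11/2)/(13/2))³ = (5*(11/2)*(2/13))³ = (55/13)³ = 166375/2197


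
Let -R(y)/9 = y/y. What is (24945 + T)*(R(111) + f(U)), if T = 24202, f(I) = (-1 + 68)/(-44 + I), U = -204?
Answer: -112988953/248 ≈ -4.5560e+5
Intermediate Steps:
f(I) = 67/(-44 + I)
R(y) = -9 (R(y) = -9*y/y = -9*1 = -9)
(24945 + T)*(R(111) + f(U)) = (24945 + 24202)*(-9 + 67/(-44 - 204)) = 49147*(-9 + 67/(-248)) = 49147*(-9 + 67*(-1/248)) = 49147*(-9 - 67/248) = 49147*(-2299/248) = -112988953/248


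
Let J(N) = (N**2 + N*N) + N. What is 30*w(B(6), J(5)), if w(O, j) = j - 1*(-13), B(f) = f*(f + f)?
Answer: 2040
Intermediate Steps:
J(N) = N + 2*N**2 (J(N) = (N**2 + N**2) + N = 2*N**2 + N = N + 2*N**2)
B(f) = 2*f**2 (B(f) = f*(2*f) = 2*f**2)
w(O, j) = 13 + j (w(O, j) = j + 13 = 13 + j)
30*w(B(6), J(5)) = 30*(13 + 5*(1 + 2*5)) = 30*(13 + 5*(1 + 10)) = 30*(13 + 5*11) = 30*(13 + 55) = 30*68 = 2040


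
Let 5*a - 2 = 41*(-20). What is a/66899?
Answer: -818/334495 ≈ -0.0024455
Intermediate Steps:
a = -818/5 (a = 2/5 + (41*(-20))/5 = 2/5 + (1/5)*(-820) = 2/5 - 164 = -818/5 ≈ -163.60)
a/66899 = -818/5/66899 = -818/5*1/66899 = -818/334495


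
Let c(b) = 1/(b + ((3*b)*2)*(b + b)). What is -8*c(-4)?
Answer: -2/47 ≈ -0.042553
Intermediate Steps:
c(b) = 1/(b + 12*b²) (c(b) = 1/(b + (6*b)*(2*b)) = 1/(b + 12*b²))
-8*c(-4) = -8/((-4)*(1 + 12*(-4))) = -(-2)/(1 - 48) = -(-2)/(-47) = -(-2)*(-1)/47 = -8*1/188 = -2/47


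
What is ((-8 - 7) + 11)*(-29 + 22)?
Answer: 28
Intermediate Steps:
((-8 - 7) + 11)*(-29 + 22) = (-15 + 11)*(-7) = -4*(-7) = 28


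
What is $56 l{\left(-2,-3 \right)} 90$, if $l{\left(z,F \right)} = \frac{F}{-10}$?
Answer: $1512$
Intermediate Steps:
$l{\left(z,F \right)} = - \frac{F}{10}$ ($l{\left(z,F \right)} = F \left(- \frac{1}{10}\right) = - \frac{F}{10}$)
$56 l{\left(-2,-3 \right)} 90 = 56 \left(\left(- \frac{1}{10}\right) \left(-3\right)\right) 90 = 56 \cdot \frac{3}{10} \cdot 90 = \frac{84}{5} \cdot 90 = 1512$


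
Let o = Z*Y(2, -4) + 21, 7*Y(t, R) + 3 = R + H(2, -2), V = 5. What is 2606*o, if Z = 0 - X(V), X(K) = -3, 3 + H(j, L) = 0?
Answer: 304902/7 ≈ 43557.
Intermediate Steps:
H(j, L) = -3 (H(j, L) = -3 + 0 = -3)
Y(t, R) = -6/7 + R/7 (Y(t, R) = -3/7 + (R - 3)/7 = -3/7 + (-3 + R)/7 = -3/7 + (-3/7 + R/7) = -6/7 + R/7)
Z = 3 (Z = 0 - 1*(-3) = 0 + 3 = 3)
o = 117/7 (o = 3*(-6/7 + (⅐)*(-4)) + 21 = 3*(-6/7 - 4/7) + 21 = 3*(-10/7) + 21 = -30/7 + 21 = 117/7 ≈ 16.714)
2606*o = 2606*(117/7) = 304902/7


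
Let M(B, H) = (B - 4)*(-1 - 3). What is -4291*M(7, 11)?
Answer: 51492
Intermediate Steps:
M(B, H) = 16 - 4*B (M(B, H) = (-4 + B)*(-4) = 16 - 4*B)
-4291*M(7, 11) = -4291*(16 - 4*7) = -4291*(16 - 28) = -4291*(-12) = 51492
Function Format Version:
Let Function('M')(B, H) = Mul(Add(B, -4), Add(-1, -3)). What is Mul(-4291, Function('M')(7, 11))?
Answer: 51492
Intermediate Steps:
Function('M')(B, H) = Add(16, Mul(-4, B)) (Function('M')(B, H) = Mul(Add(-4, B), -4) = Add(16, Mul(-4, B)))
Mul(-4291, Function('M')(7, 11)) = Mul(-4291, Add(16, Mul(-4, 7))) = Mul(-4291, Add(16, -28)) = Mul(-4291, -12) = 51492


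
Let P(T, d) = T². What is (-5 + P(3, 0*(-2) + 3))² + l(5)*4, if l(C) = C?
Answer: 36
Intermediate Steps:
(-5 + P(3, 0*(-2) + 3))² + l(5)*4 = (-5 + 3²)² + 5*4 = (-5 + 9)² + 20 = 4² + 20 = 16 + 20 = 36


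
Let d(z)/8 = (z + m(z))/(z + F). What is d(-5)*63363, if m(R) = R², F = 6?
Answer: 10138080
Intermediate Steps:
d(z) = 8*(z + z²)/(6 + z) (d(z) = 8*((z + z²)/(z + 6)) = 8*((z + z²)/(6 + z)) = 8*(z + z²)/(6 + z))
d(-5)*63363 = (8*(-5)*(1 - 5)/(6 - 5))*63363 = (8*(-5)*(-4)/1)*63363 = (8*(-5)*1*(-4))*63363 = 160*63363 = 10138080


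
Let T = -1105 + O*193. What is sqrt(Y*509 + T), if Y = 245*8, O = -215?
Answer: 4*sqrt(59690) ≈ 977.26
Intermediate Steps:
Y = 1960
T = -42600 (T = -1105 - 215*193 = -1105 - 41495 = -42600)
sqrt(Y*509 + T) = sqrt(1960*509 - 42600) = sqrt(997640 - 42600) = sqrt(955040) = 4*sqrt(59690)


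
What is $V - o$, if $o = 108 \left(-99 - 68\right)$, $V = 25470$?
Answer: $43506$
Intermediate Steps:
$o = -18036$ ($o = 108 \left(-167\right) = -18036$)
$V - o = 25470 - -18036 = 25470 + 18036 = 43506$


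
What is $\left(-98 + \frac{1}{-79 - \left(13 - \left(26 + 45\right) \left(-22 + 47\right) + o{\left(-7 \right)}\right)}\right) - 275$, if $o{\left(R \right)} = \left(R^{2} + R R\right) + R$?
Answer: $- \frac{593815}{1592} \approx -373.0$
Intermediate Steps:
$o{\left(R \right)} = R + 2 R^{2}$ ($o{\left(R \right)} = \left(R^{2} + R^{2}\right) + R = 2 R^{2} + R = R + 2 R^{2}$)
$\left(-98 + \frac{1}{-79 - \left(13 - \left(26 + 45\right) \left(-22 + 47\right) + o{\left(-7 \right)}\right)}\right) - 275 = \left(-98 + \frac{1}{-79 + \left(\left(\left(-43 - - 7 \left(1 + 2 \left(-7\right)\right)\right) + 30\right) + \left(26 + 45\right) \left(-22 + 47\right)\right)}\right) - 275 = \left(-98 + \frac{1}{-79 + \left(\left(\left(-43 - - 7 \left(1 - 14\right)\right) + 30\right) + 71 \cdot 25\right)}\right) - 275 = \left(-98 + \frac{1}{-79 + \left(\left(\left(-43 - \left(-7\right) \left(-13\right)\right) + 30\right) + 1775\right)}\right) - 275 = \left(-98 + \frac{1}{-79 + \left(\left(\left(-43 - 91\right) + 30\right) + 1775\right)}\right) - 275 = \left(-98 + \frac{1}{-79 + \left(\left(-134 + 30\right) + 1775\right)}\right) - 275 = \left(-98 + \frac{1}{-79 + \left(-104 + 1775\right)}\right) - 275 = \left(-98 + \frac{1}{-79 + 1671}\right) - 275 = \left(-98 + \frac{1}{1592}\right) - 275 = - \frac{156015}{1592} - 275 = - \frac{593815}{1592}$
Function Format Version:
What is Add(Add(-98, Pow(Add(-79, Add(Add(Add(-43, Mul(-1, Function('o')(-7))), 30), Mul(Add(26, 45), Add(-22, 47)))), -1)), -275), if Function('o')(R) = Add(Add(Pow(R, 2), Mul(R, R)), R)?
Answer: Rational(-593815, 1592) ≈ -373.00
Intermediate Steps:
Function('o')(R) = Add(R, Mul(2, Pow(R, 2))) (Function('o')(R) = Add(Add(Pow(R, 2), Pow(R, 2)), R) = Add(Mul(2, Pow(R, 2)), R) = Add(R, Mul(2, Pow(R, 2))))
Add(Add(-98, Pow(Add(-79, Add(Add(Add(-43, Mul(-1, Function('o')(-7))), 30), Mul(Add(26, 45), Add(-22, 47)))), -1)), -275) = Add(Add(-98, Pow(Add(-79, Add(Add(Add(-43, Mul(-1, Mul(-7, Add(1, Mul(2, -7))))), 30), Mul(Add(26, 45), Add(-22, 47)))), -1)), -275) = Add(Add(-98, Pow(Add(-79, Add(Add(Add(-43, Mul(-1, Mul(-7, Add(1, -14)))), 30), Mul(71, 25))), -1)), -275) = Add(Add(-98, Pow(Add(-79, Add(Add(Add(-43, Mul(-1, Mul(-7, -13))), 30), 1775)), -1)), -275) = Add(Add(-98, Pow(Add(-79, Add(Add(Add(-43, Mul(-1, 91)), 30), 1775)), -1)), -275) = Add(Add(-98, Pow(Add(-79, Add(Add(Add(-43, -91), 30), 1775)), -1)), -275) = Add(Add(-98, Pow(Add(-79, Add(Add(-134, 30), 1775)), -1)), -275) = Add(Add(-98, Pow(Add(-79, Add(-104, 1775)), -1)), -275) = Add(Add(-98, Pow(Add(-79, 1671), -1)), -275) = Add(Add(-98, Pow(1592, -1)), -275) = Add(Add(-98, Rational(1, 1592)), -275) = Add(Rational(-156015, 1592), -275) = Rational(-593815, 1592)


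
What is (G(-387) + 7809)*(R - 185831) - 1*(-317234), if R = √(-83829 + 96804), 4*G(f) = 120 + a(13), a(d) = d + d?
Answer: -2915239753/2 + 78455*√519/2 ≈ -1.4567e+9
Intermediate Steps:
a(d) = 2*d
G(f) = 73/2 (G(f) = (120 + 2*13)/4 = (120 + 26)/4 = (¼)*146 = 73/2)
R = 5*√519 (R = √12975 = 5*√519 ≈ 113.91)
(G(-387) + 7809)*(R - 185831) - 1*(-317234) = (73/2 + 7809)*(5*√519 - 185831) - 1*(-317234) = 15691*(-185831 + 5*√519)/2 + 317234 = (-2915874221/2 + 78455*√519/2) + 317234 = -2915239753/2 + 78455*√519/2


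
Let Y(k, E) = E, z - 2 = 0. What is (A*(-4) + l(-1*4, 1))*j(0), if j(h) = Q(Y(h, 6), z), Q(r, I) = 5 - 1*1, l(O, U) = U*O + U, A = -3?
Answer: 36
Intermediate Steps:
z = 2 (z = 2 + 0 = 2)
l(O, U) = U + O*U (l(O, U) = O*U + U = U + O*U)
Q(r, I) = 4 (Q(r, I) = 5 - 1 = 4)
j(h) = 4
(A*(-4) + l(-1*4, 1))*j(0) = (-3*(-4) + 1*(1 - 1*4))*4 = (12 + 1*(1 - 4))*4 = (12 + 1*(-3))*4 = (12 - 3)*4 = 9*4 = 36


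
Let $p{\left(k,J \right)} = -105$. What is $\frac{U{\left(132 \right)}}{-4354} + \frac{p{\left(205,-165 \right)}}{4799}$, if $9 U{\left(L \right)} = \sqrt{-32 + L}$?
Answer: $- \frac{2081260}{94026807} \approx -0.022135$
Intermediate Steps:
$U{\left(L \right)} = \frac{\sqrt{-32 + L}}{9}$
$\frac{U{\left(132 \right)}}{-4354} + \frac{p{\left(205,-165 \right)}}{4799} = \frac{\frac{1}{9} \sqrt{-32 + 132}}{-4354} - \frac{105}{4799} = \frac{\sqrt{100}}{9} \left(- \frac{1}{4354}\right) - \frac{105}{4799} = \frac{1}{9} \cdot 10 \left(- \frac{1}{4354}\right) - \frac{105}{4799} = \frac{10}{9} \left(- \frac{1}{4354}\right) - \frac{105}{4799} = - \frac{5}{19593} - \frac{105}{4799} = - \frac{2081260}{94026807}$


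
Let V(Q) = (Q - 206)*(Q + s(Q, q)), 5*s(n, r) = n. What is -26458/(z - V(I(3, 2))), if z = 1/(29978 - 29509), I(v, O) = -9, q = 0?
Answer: 12408802/1089017 ≈ 11.395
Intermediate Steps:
s(n, r) = n/5
V(Q) = 6*Q*(-206 + Q)/5 (V(Q) = (Q - 206)*(Q + Q/5) = (-206 + Q)*(6*Q/5) = 6*Q*(-206 + Q)/5)
z = 1/469 ≈ 0.0021322
-26458/(z - V(I(3, 2))) = -26458/(1/469 - 6*(-9)*(-206 - 9)/5) = -26458/(1/469 - 6*(-9)*(-215)/5) = -26458/(1/469 - 1*2322) = -26458/(1/469 - 2322) = -26458/(-1089017/469) = -26458*(-469/1089017) = 12408802/1089017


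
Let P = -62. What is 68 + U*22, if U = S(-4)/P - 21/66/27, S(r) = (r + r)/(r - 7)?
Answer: 56483/837 ≈ 67.483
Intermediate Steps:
S(r) = 2*r/(-7 + r) (S(r) = (2*r)/(-7 + r) = 2*r/(-7 + r))
U = -433/18414 (U = (2*(-4)/(-7 - 4))/(-62) - 21/66/27 = (2*(-4)/(-11))*(-1/62) - 21*1/66*(1/27) = (2*(-4)*(-1/11))*(-1/62) - 7/22*1/27 = (8/11)*(-1/62) - 7/594 = -4/341 - 7/594 = -433/18414 ≈ -0.023515)
68 + U*22 = 68 - 433/18414*22 = 68 - 433/837 = 56483/837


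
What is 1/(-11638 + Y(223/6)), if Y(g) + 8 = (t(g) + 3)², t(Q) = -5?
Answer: -1/11642 ≈ -8.5896e-5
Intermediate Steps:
Y(g) = -4 (Y(g) = -8 + (-5 + 3)² = -8 + (-2)² = -8 + 4 = -4)
1/(-11638 + Y(223/6)) = 1/(-11638 - 4) = 1/(-11642) = -1/11642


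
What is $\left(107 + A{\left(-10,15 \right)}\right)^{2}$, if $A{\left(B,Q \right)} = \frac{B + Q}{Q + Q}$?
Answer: $\frac{413449}{36} \approx 11485.0$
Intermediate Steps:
$A{\left(B,Q \right)} = \frac{B + Q}{2 Q}$
$\left(107 + A{\left(-10,15 \right)}\right)^{2} = \left(107 + \frac{-10 + 15}{2 \cdot 15}\right)^{2} = \left(107 + \frac{1}{2} \cdot \frac{1}{15} \cdot 5\right)^{2} = \left(107 + \frac{1}{6}\right)^{2} = \left(\frac{643}{6}\right)^{2} = \frac{413449}{36}$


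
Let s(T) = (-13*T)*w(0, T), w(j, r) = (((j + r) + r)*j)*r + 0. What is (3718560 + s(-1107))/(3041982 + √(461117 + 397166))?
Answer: 11311792585920/9253653630041 - 3718560*√858283/9253653630041 ≈ 1.2220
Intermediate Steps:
w(j, r) = j*r*(j + 2*r) (w(j, r) = ((j + 2*r)*j)*r + 0 = (j*(j + 2*r))*r + 0 = j*r*(j + 2*r) + 0 = j*r*(j + 2*r))
s(T) = 0 (s(T) = (-13*T)*(0*T*(0 + 2*T)) = (-13*T)*(0*T*(2*T)) = -13*T*0 = 0)
(3718560 + s(-1107))/(3041982 + √(461117 + 397166)) = (3718560 + 0)/(3041982 + √(461117 + 397166)) = 3718560/(3041982 + √858283)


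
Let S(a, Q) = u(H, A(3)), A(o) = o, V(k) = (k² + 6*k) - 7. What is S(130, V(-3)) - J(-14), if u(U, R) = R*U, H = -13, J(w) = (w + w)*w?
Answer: -431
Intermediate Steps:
V(k) = -7 + k² + 6*k
J(w) = 2*w² (J(w) = (2*w)*w = 2*w²)
S(a, Q) = -39 (S(a, Q) = 3*(-13) = -39)
S(130, V(-3)) - J(-14) = -39 - 2*(-14)² = -39 - 2*196 = -39 - 1*392 = -39 - 392 = -431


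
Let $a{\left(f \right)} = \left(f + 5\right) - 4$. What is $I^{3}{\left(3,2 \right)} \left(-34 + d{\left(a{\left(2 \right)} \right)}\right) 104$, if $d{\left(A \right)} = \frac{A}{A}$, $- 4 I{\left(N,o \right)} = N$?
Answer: $\frac{11583}{8} \approx 1447.9$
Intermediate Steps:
$I{\left(N,o \right)} = - \frac{N}{4}$
$a{\left(f \right)} = 1 + f$ ($a{\left(f \right)} = \left(5 + f\right) - 4 = 1 + f$)
$d{\left(A \right)} = 1$
$I^{3}{\left(3,2 \right)} \left(-34 + d{\left(a{\left(2 \right)} \right)}\right) 104 = \left(\left(- \frac{1}{4}\right) 3\right)^{3} \left(-34 + 1\right) 104 = \left(- \frac{3}{4}\right)^{3} \left(-33\right) 104 = \left(- \frac{27}{64}\right) \left(-33\right) 104 = \frac{891}{64} \cdot 104 = \frac{11583}{8}$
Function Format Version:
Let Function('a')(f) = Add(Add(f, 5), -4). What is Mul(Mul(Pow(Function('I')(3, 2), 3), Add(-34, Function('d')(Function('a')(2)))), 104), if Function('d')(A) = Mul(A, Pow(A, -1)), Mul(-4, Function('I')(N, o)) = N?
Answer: Rational(11583, 8) ≈ 1447.9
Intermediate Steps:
Function('I')(N, o) = Mul(Rational(-1, 4), N)
Function('a')(f) = Add(1, f) (Function('a')(f) = Add(Add(5, f), -4) = Add(1, f))
Function('d')(A) = 1
Mul(Mul(Pow(Function('I')(3, 2), 3), Add(-34, Function('d')(Function('a')(2)))), 104) = Mul(Mul(Pow(Mul(Rational(-1, 4), 3), 3), Add(-34, 1)), 104) = Mul(Mul(Pow(Rational(-3, 4), 3), -33), 104) = Mul(Mul(Rational(-27, 64), -33), 104) = Mul(Rational(891, 64), 104) = Rational(11583, 8)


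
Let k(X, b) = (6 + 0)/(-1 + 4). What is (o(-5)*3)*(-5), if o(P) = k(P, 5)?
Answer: -30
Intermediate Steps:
k(X, b) = 2 (k(X, b) = 6/3 = 6*(1/3) = 2)
o(P) = 2
(o(-5)*3)*(-5) = (2*3)*(-5) = 6*(-5) = -30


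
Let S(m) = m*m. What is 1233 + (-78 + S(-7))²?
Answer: 2074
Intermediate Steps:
S(m) = m²
1233 + (-78 + S(-7))² = 1233 + (-78 + (-7)²)² = 1233 + (-78 + 49)² = 1233 + (-29)² = 1233 + 841 = 2074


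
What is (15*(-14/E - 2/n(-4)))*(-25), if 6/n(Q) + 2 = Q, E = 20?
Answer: -975/2 ≈ -487.50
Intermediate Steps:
n(Q) = 6/(-2 + Q)
(15*(-14/E - 2/n(-4)))*(-25) = (15*(-14/20 - 2/(6/(-2 - 4))))*(-25) = (15*(-14*1/20 - 2/(6/(-6))))*(-25) = (15*(-7/10 - 2/(6*(-⅙))))*(-25) = (15*(-7/10 - 2/(-1)))*(-25) = (15*(-7/10 - 2*(-1)))*(-25) = (15*(-7/10 + 2))*(-25) = (15*(13/10))*(-25) = (39/2)*(-25) = -975/2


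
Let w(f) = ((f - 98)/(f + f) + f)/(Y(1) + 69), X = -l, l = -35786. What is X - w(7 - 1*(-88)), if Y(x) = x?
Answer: 475935753/13300 ≈ 35785.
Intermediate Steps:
X = 35786 (X = -1*(-35786) = 35786)
w(f) = f/70 + (-98 + f)/(140*f) (w(f) = ((f - 98)/(f + f) + f)/(1 + 69) = ((-98 + f)/((2*f)) + f)/70 = ((-98 + f)*(1/(2*f)) + f)*(1/70) = ((-98 + f)/(2*f) + f)*(1/70) = (f + (-98 + f)/(2*f))*(1/70) = f/70 + (-98 + f)/(140*f))
X - w(7 - 1*(-88)) = 35786 - (-98 + (7 - 1*(-88)) + 2*(7 - 1*(-88))**2)/(140*(7 - 1*(-88))) = 35786 - (-98 + (7 + 88) + 2*(7 + 88)**2)/(140*(7 + 88)) = 35786 - (-98 + 95 + 2*95**2)/(140*95) = 35786 - (-98 + 95 + 2*9025)/(140*95) = 35786 - (-98 + 95 + 18050)/(140*95) = 35786 - 18047/(140*95) = 35786 - 1*18047/13300 = 35786 - 18047/13300 = 475935753/13300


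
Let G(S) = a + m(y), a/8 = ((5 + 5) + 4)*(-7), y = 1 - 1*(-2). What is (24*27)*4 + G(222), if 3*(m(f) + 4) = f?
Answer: 1805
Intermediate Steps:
y = 3 (y = 1 + 2 = 3)
m(f) = -4 + f/3
a = -784 (a = 8*(((5 + 5) + 4)*(-7)) = 8*((10 + 4)*(-7)) = 8*(14*(-7)) = 8*(-98) = -784)
G(S) = -787 (G(S) = -784 + (-4 + (1/3)*3) = -784 + (-4 + 1) = -784 - 3 = -787)
(24*27)*4 + G(222) = (24*27)*4 - 787 = 648*4 - 787 = 2592 - 787 = 1805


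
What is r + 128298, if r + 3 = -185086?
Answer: -56791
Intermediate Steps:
r = -185089 (r = -3 - 185086 = -185089)
r + 128298 = -185089 + 128298 = -56791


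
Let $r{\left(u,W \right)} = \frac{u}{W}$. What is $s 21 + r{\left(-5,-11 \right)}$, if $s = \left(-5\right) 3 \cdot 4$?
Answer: $- \frac{13855}{11} \approx -1259.5$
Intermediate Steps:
$s = -60$ ($s = \left(-15\right) 4 = -60$)
$s 21 + r{\left(-5,-11 \right)} = \left(-60\right) 21 - \frac{5}{-11} = -1260 - - \frac{5}{11} = -1260 + \frac{5}{11} = - \frac{13855}{11}$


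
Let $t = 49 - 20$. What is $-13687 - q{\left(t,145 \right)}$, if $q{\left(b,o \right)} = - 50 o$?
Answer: $-6437$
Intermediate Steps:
$t = 29$
$-13687 - q{\left(t,145 \right)} = -13687 - \left(-50\right) 145 = -13687 - -7250 = -13687 + 7250 = -6437$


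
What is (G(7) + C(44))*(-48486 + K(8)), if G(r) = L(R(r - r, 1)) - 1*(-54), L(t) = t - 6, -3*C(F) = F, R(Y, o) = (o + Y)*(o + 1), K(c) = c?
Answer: -5138668/3 ≈ -1.7129e+6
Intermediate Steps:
R(Y, o) = (1 + o)*(Y + o) (R(Y, o) = (Y + o)*(1 + o) = (1 + o)*(Y + o))
C(F) = -F/3
L(t) = -6 + t
G(r) = 50 (G(r) = (-6 + ((r - r) + 1 + 1² + (r - r)*1)) - 1*(-54) = (-6 + (0 + 1 + 1 + 0*1)) + 54 = (-6 + (0 + 1 + 1 + 0)) + 54 = (-6 + 2) + 54 = -4 + 54 = 50)
(G(7) + C(44))*(-48486 + K(8)) = (50 - ⅓*44)*(-48486 + 8) = (50 - 44/3)*(-48478) = (106/3)*(-48478) = -5138668/3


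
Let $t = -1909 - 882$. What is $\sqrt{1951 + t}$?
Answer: $2 i \sqrt{210} \approx 28.983 i$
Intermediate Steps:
$t = -2791$
$\sqrt{1951 + t} = \sqrt{1951 - 2791} = \sqrt{-840} = 2 i \sqrt{210}$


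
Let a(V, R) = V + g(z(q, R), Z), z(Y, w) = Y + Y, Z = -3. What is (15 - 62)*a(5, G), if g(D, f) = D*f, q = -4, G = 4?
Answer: -1363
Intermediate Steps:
z(Y, w) = 2*Y
a(V, R) = 24 + V (a(V, R) = V + (2*(-4))*(-3) = V - 8*(-3) = V + 24 = 24 + V)
(15 - 62)*a(5, G) = (15 - 62)*(24 + 5) = -47*29 = -1363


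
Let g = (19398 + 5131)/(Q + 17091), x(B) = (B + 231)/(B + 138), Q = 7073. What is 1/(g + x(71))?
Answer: 5050276/12424089 ≈ 0.40649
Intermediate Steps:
x(B) = (231 + B)/(138 + B)
g = 24529/24164 (g = (19398 + 5131)/(7073 + 17091) = 24529/24164 ≈ 1.0151)
1/(g + x(71)) = 1/(24529/24164 + (231 + 71)/(138 + 71)) = 1/(24529/24164 + 302/209) = 1/(12424089/5050276) = 5050276/12424089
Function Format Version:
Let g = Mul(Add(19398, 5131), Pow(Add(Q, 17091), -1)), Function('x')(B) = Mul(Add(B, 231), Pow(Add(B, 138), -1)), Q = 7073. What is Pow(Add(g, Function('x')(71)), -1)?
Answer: Rational(5050276, 12424089) ≈ 0.40649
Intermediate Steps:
Function('x')(B) = Mul(Pow(Add(138, B), -1), Add(231, B)) (Function('x')(B) = Mul(Add(231, B), Pow(Add(138, B), -1)) = Mul(Pow(Add(138, B), -1), Add(231, B)))
g = Rational(24529, 24164) (g = Mul(Add(19398, 5131), Pow(Add(7073, 17091), -1)) = Mul(24529, Pow(24164, -1)) = Mul(24529, Rational(1, 24164)) = Rational(24529, 24164) ≈ 1.0151)
Pow(Add(g, Function('x')(71)), -1) = Pow(Add(Rational(24529, 24164), Mul(Pow(Add(138, 71), -1), Add(231, 71))), -1) = Pow(Add(Rational(24529, 24164), Mul(Pow(209, -1), 302)), -1) = Pow(Add(Rational(24529, 24164), Mul(Rational(1, 209), 302)), -1) = Pow(Add(Rational(24529, 24164), Rational(302, 209)), -1) = Pow(Rational(12424089, 5050276), -1) = Rational(5050276, 12424089)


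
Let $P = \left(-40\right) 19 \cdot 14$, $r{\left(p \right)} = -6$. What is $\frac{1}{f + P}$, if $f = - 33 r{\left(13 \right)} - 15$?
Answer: $- \frac{1}{10457} \approx -9.563 \cdot 10^{-5}$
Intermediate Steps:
$P = -10640$ ($P = \left(-760\right) 14 = -10640$)
$f = 183$ ($f = \left(-33\right) \left(-6\right) - 15 = 198 - 15 = 183$)
$\frac{1}{f + P} = \frac{1}{183 - 10640} = \frac{1}{-10457} = - \frac{1}{10457}$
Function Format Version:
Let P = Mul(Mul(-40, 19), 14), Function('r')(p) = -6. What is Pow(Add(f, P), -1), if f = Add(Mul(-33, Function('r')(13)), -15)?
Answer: Rational(-1, 10457) ≈ -9.5630e-5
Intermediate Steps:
P = -10640 (P = Mul(-760, 14) = -10640)
f = 183 (f = Add(Mul(-33, -6), -15) = Add(198, -15) = 183)
Pow(Add(f, P), -1) = Pow(Add(183, -10640), -1) = Pow(-10457, -1) = Rational(-1, 10457)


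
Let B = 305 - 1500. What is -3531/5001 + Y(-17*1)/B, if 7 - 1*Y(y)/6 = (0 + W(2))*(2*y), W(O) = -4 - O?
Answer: 563879/1992065 ≈ 0.28306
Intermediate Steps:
B = -1195
Y(y) = 42 + 72*y (Y(y) = 42 - 6*(0 + (-4 - 1*2))*2*y = 42 - 6*(0 + (-4 - 2))*2*y = 42 - 6*(0 - 6)*2*y = 42 - (-36)*2*y = 42 - (-72)*y = 42 + 72*y)
-3531/5001 + Y(-17*1)/B = -3531/5001 + (42 + 72*(-17*1))/(-1195) = -3531*1/5001 + (42 + 72*(-17))*(-1/1195) = -1177/1667 + (42 - 1224)*(-1/1195) = -1177/1667 - 1182*(-1/1195) = -1177/1667 + 1182/1195 = 563879/1992065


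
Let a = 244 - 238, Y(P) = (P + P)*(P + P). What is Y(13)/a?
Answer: 338/3 ≈ 112.67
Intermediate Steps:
Y(P) = 4*P² (Y(P) = (2*P)*(2*P) = 4*P²)
a = 6
Y(13)/a = (4*13²)/6 = (4*169)*(⅙) = 676*(⅙) = 338/3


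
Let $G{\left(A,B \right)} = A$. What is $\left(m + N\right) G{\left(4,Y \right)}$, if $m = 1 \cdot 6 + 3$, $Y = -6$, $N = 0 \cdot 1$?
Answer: $36$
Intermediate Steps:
$N = 0$
$m = 9$ ($m = 6 + 3 = 9$)
$\left(m + N\right) G{\left(4,Y \right)} = \left(9 + 0\right) 4 = 9 \cdot 4 = 36$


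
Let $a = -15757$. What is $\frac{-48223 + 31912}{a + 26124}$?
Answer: $- \frac{16311}{10367} \approx -1.5734$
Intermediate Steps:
$\frac{-48223 + 31912}{a + 26124} = \frac{-48223 + 31912}{-15757 + 26124} = - \frac{16311}{10367}$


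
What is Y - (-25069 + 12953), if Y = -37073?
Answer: -24957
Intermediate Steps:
Y - (-25069 + 12953) = -37073 - (-25069 + 12953) = -37073 - 1*(-12116) = -37073 + 12116 = -24957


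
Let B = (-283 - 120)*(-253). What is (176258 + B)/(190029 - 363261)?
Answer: -30913/19248 ≈ -1.6060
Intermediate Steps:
B = 101959 (B = -403*(-253) = 101959)
(176258 + B)/(190029 - 363261) = (176258 + 101959)/(190029 - 363261) = 278217/(-173232) = 278217*(-1/173232) = -30913/19248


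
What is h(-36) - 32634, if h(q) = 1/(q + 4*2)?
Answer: -913753/28 ≈ -32634.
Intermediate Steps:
h(q) = 1/(8 + q) (h(q) = 1/(q + 8) = 1/(8 + q))
h(-36) - 32634 = 1/(8 - 36) - 32634 = 1/(-28) - 32634 = -1/28 - 32634 = -913753/28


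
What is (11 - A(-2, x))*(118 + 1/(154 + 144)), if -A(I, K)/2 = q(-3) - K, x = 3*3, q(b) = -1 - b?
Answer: -105495/298 ≈ -354.01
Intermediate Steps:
x = 9
A(I, K) = -4 + 2*K (A(I, K) = -2*((-1 - 1*(-3)) - K) = -2*((-1 + 3) - K) = -2*(2 - K) = -4 + 2*K)
(11 - A(-2, x))*(118 + 1/(154 + 144)) = (11 - (-4 + 2*9))*(118 + 1/(154 + 144)) = (11 - (-4 + 18))*(118 + 1/298) = (11 - 1*14)*(118 + 1/298) = (11 - 14)*(35165/298) = -3*35165/298 = -105495/298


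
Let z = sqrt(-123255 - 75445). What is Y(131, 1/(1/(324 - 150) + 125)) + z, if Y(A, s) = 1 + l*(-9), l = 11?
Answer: -98 + 10*I*sqrt(1987) ≈ -98.0 + 445.76*I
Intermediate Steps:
Y(A, s) = -98 (Y(A, s) = 1 + 11*(-9) = 1 - 99 = -98)
z = 10*I*sqrt(1987) (z = sqrt(-198700) = 10*I*sqrt(1987) ≈ 445.76*I)
Y(131, 1/(1/(324 - 150) + 125)) + z = -98 + 10*I*sqrt(1987)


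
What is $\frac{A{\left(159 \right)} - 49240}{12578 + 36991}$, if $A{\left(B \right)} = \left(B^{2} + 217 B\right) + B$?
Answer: $\frac{10703}{49569} \approx 0.21592$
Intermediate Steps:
$A{\left(B \right)} = B^{2} + 218 B$
$\frac{A{\left(159 \right)} - 49240}{12578 + 36991} = \frac{159 \left(218 + 159\right) - 49240}{12578 + 36991} = \frac{159 \cdot 377 - 49240}{49569} = \left(59943 - 49240\right) \frac{1}{49569} = 10703 \cdot \frac{1}{49569} = \frac{10703}{49569}$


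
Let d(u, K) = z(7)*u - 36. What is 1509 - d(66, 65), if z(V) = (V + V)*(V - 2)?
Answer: -3075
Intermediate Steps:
z(V) = 2*V*(-2 + V) (z(V) = (2*V)*(-2 + V) = 2*V*(-2 + V))
d(u, K) = -36 + 70*u (d(u, K) = (2*7*(-2 + 7))*u - 36 = (2*7*5)*u - 36 = 70*u - 36 = -36 + 70*u)
1509 - d(66, 65) = 1509 - (-36 + 70*66) = 1509 - (-36 + 4620) = 1509 - 1*4584 = 1509 - 4584 = -3075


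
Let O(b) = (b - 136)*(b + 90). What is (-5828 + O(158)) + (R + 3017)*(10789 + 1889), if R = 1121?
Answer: 52461192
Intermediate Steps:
O(b) = (-136 + b)*(90 + b)
(-5828 + O(158)) + (R + 3017)*(10789 + 1889) = (-5828 + (-12240 + 158² - 46*158)) + (1121 + 3017)*(10789 + 1889) = (-5828 + (-12240 + 24964 - 7268)) + 4138*12678 = (-5828 + 5456) + 52461564 = -372 + 52461564 = 52461192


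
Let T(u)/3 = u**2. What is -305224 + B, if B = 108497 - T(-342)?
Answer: -547619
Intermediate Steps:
T(u) = 3*u**2
B = -242395 (B = 108497 - 3*(-342)**2 = 108497 - 3*116964 = 108497 - 1*350892 = 108497 - 350892 = -242395)
-305224 + B = -305224 - 242395 = -547619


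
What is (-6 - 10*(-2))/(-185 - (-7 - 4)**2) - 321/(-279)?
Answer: 5240/4743 ≈ 1.1048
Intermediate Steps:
(-6 - 10*(-2))/(-185 - (-7 - 4)**2) - 321/(-279) = (-6 + 20)/(-185 - 1*(-11)**2) - 321*(-1/279) = 14/(-185 - 1*121) + 107/93 = 14/(-185 - 121) + 107/93 = 14/(-306) + 107/93 = 14*(-1/306) + 107/93 = -7/153 + 107/93 = 5240/4743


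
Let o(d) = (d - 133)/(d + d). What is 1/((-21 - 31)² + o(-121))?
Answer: 121/327311 ≈ 0.00036968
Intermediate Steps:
o(d) = (-133 + d)/(2*d) (o(d) = (-133 + d)/((2*d)) = (-133 + d)*(1/(2*d)) = (-133 + d)/(2*d))
1/((-21 - 31)² + o(-121)) = 1/((-21 - 31)² + (½)*(-133 - 121)/(-121)) = 1/((-52)² + (½)*(-1/121)*(-254)) = 1/(2704 + 127/121) = 1/(327311/121) = 121/327311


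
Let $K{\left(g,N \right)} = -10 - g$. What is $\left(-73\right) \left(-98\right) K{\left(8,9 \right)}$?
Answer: $-128772$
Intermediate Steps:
$\left(-73\right) \left(-98\right) K{\left(8,9 \right)} = \left(-73\right) \left(-98\right) \left(-10 - 8\right) = 7154 \left(-10 - 8\right) = 7154 \left(-18\right) = -128772$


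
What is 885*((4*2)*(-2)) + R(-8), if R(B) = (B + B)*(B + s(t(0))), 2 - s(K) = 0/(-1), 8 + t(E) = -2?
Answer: -14064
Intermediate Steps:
t(E) = -10 (t(E) = -8 - 2 = -10)
s(K) = 2 (s(K) = 2 - 0/(-1) = 2 - 0*(-1) = 2 - 1*0 = 2 + 0 = 2)
R(B) = 2*B*(2 + B) (R(B) = (B + B)*(B + 2) = (2*B)*(2 + B) = 2*B*(2 + B))
885*((4*2)*(-2)) + R(-8) = 885*((4*2)*(-2)) + 2*(-8)*(2 - 8) = 885*(8*(-2)) + 2*(-8)*(-6) = 885*(-16) + 96 = -14160 + 96 = -14064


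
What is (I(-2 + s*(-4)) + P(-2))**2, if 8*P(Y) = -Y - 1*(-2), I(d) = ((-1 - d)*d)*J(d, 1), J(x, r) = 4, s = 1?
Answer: 57121/4 ≈ 14280.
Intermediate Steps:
I(d) = 4*d*(-1 - d) (I(d) = ((-1 - d)*d)*4 = (d*(-1 - d))*4 = 4*d*(-1 - d))
P(Y) = 1/4 - Y/8 (P(Y) = (-Y - 1*(-2))/8 = (-Y + 2)/8 = (2 - Y)/8 = 1/4 - Y/8)
(I(-2 + s*(-4)) + P(-2))**2 = (-4*(-2 + 1*(-4))*(1 + (-2 + 1*(-4))) + (1/4 - 1/8*(-2)))**2 = (-4*(-2 - 4)*(1 + (-2 - 4)) + (1/4 + 1/4))**2 = (-4*(-6)*(1 - 6) + 1/2)**2 = (-4*(-6)*(-5) + 1/2)**2 = (-120 + 1/2)**2 = (-239/2)**2 = 57121/4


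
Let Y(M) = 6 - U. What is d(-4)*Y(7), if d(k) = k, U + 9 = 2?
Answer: -52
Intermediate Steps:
U = -7 (U = -9 + 2 = -7)
Y(M) = 13 (Y(M) = 6 - 1*(-7) = 6 + 7 = 13)
d(-4)*Y(7) = -4*13 = -52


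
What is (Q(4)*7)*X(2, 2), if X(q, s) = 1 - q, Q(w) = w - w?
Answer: 0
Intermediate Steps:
Q(w) = 0
(Q(4)*7)*X(2, 2) = (0*7)*(1 - 1*2) = 0*(1 - 2) = 0*(-1) = 0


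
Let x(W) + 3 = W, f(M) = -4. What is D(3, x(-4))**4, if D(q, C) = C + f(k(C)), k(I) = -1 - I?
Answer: 14641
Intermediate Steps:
x(W) = -3 + W
D(q, C) = -4 + C (D(q, C) = C - 4 = -4 + C)
D(3, x(-4))**4 = (-4 + (-3 - 4))**4 = (-4 - 7)**4 = (-11)**4 = 14641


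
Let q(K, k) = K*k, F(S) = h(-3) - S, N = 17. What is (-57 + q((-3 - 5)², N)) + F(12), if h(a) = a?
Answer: 1016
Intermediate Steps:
F(S) = -3 - S
(-57 + q((-3 - 5)², N)) + F(12) = (-57 + (-3 - 5)²*17) + (-3 - 1*12) = (-57 + (-8)²*17) + (-3 - 12) = (-57 + 64*17) - 15 = (-57 + 1088) - 15 = 1031 - 15 = 1016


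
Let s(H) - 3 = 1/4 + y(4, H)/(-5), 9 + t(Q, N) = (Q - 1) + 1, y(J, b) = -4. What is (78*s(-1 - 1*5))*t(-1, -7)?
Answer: -3159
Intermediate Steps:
t(Q, N) = -9 + Q (t(Q, N) = -9 + ((Q - 1) + 1) = -9 + ((-1 + Q) + 1) = -9 + Q)
s(H) = 81/20 (s(H) = 3 + (1/4 - 4/(-5)) = 3 + (1*(1/4) - 4*(-1/5)) = 3 + (1/4 + 4/5) = 3 + 21/20 = 81/20)
(78*s(-1 - 1*5))*t(-1, -7) = (78*(81/20))*(-9 - 1) = (3159/10)*(-10) = -3159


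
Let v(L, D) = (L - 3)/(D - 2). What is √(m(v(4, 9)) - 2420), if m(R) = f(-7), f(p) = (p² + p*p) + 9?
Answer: 3*I*√257 ≈ 48.094*I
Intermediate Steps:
f(p) = 9 + 2*p² (f(p) = (p² + p²) + 9 = 2*p² + 9 = 9 + 2*p²)
v(L, D) = (-3 + L)/(-2 + D)
m(R) = 107 (m(R) = 9 + 2*(-7)² = 9 + 2*49 = 9 + 98 = 107)
√(m(v(4, 9)) - 2420) = √(107 - 2420) = √(-2313) = 3*I*√257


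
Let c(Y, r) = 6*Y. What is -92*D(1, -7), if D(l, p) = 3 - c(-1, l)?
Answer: -828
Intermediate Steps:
D(l, p) = 9 (D(l, p) = 3 - 6*(-1) = 3 - 1*(-6) = 3 + 6 = 9)
-92*D(1, -7) = -92*9 = -828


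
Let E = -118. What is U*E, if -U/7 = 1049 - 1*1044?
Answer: 4130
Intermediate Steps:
U = -35 (U = -7*(1049 - 1*1044) = -7*(1049 - 1044) = -7*5 = -35)
U*E = -35*(-118) = 4130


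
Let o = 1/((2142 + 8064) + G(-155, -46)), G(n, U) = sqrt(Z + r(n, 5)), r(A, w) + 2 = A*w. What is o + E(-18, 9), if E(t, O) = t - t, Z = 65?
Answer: 5103/52081574 - I*sqrt(178)/52081574 ≈ 9.7981e-5 - 2.5617e-7*I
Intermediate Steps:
E(t, O) = 0
r(A, w) = -2 + A*w
G(n, U) = sqrt(63 + 5*n) (G(n, U) = sqrt(65 + (-2 + n*5)) = sqrt(65 + (-2 + 5*n)) = sqrt(63 + 5*n))
o = 1/(10206 + 2*I*sqrt(178)) (o = 1/((2142 + 8064) + sqrt(63 + 5*(-155))) = 1/(10206 + sqrt(63 - 775)) = 1/(10206 + sqrt(-712)) = 1/(10206 + 2*I*sqrt(178)) ≈ 9.7981e-5 - 2.562e-7*I)
o + E(-18, 9) = (5103/52081574 - I*sqrt(178)/52081574) + 0 = 5103/52081574 - I*sqrt(178)/52081574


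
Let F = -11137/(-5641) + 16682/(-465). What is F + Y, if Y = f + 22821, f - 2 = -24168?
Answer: -3616946882/2623065 ≈ -1378.9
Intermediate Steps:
f = -24166 (f = 2 - 24168 = -24166)
F = -88924457/2623065 (F = -11137*(-1/5641) + 16682*(-1/465) = 11137/5641 - 16682/465 = -88924457/2623065 ≈ -33.901)
Y = -1345 (Y = -24166 + 22821 = -1345)
F + Y = -88924457/2623065 - 1345 = -3616946882/2623065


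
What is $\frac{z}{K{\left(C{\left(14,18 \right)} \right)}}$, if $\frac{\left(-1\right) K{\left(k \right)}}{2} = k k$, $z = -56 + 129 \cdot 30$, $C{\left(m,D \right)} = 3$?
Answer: $- \frac{1907}{9} \approx -211.89$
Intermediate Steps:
$z = 3814$ ($z = -56 + 3870 = 3814$)
$K{\left(k \right)} = - 2 k^{2}$ ($K{\left(k \right)} = - 2 k k = - 2 k^{2}$)
$\frac{z}{K{\left(C{\left(14,18 \right)} \right)}} = \frac{3814}{\left(-2\right) 3^{2}} = \frac{3814}{\left(-2\right) 9} = \frac{3814}{-18} = 3814 \left(- \frac{1}{18}\right) = - \frac{1907}{9}$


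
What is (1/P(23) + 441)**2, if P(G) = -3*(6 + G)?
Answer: 1471949956/7569 ≈ 1.9447e+5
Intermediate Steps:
P(G) = -18 - 3*G
(1/P(23) + 441)**2 = (1/(-18 - 3*23) + 441)**2 = (1/(-18 - 69) + 441)**2 = (1/(-87) + 441)**2 = (-1/87 + 441)**2 = (38366/87)**2 = 1471949956/7569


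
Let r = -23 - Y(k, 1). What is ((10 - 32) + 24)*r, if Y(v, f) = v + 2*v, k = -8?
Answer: 2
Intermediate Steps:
Y(v, f) = 3*v
r = 1 (r = -23 - 3*(-8) = -23 - 1*(-24) = -23 + 24 = 1)
((10 - 32) + 24)*r = ((10 - 32) + 24)*1 = (-22 + 24)*1 = 2*1 = 2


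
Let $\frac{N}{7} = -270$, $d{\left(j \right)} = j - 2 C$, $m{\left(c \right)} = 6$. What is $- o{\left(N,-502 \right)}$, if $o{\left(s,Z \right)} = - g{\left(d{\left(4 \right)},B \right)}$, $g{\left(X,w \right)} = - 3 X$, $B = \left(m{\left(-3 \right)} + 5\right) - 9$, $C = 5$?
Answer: $18$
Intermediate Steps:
$d{\left(j \right)} = -10 + j$ ($d{\left(j \right)} = j - 10 = -10 + j$)
$B = 2$ ($B = \left(6 + 5\right) - 9 = 11 - 9 = 2$)
$N = -1890$ ($N = 7 \left(-270\right) = -1890$)
$o{\left(s,Z \right)} = -18$ ($o{\left(s,Z \right)} = - \left(-3\right) \left(-10 + 4\right) = - \left(-3\right) \left(-6\right) = \left(-1\right) 18 = -18$)
$- o{\left(N,-502 \right)} = \left(-1\right) \left(-18\right) = 18$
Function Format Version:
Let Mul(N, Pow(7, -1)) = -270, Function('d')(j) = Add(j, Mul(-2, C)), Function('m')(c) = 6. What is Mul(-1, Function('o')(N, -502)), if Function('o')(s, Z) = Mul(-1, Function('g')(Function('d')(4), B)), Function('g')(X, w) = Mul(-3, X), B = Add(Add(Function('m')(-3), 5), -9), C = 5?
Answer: 18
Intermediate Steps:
Function('d')(j) = Add(-10, j) (Function('d')(j) = Add(j, Mul(-2, 5)) = Add(j, -10) = Add(-10, j))
B = 2 (B = Add(Add(6, 5), -9) = Add(11, -9) = 2)
N = -1890 (N = Mul(7, -270) = -1890)
Function('o')(s, Z) = -18 (Function('o')(s, Z) = Mul(-1, Mul(-3, Add(-10, 4))) = Mul(-1, Mul(-3, -6)) = Mul(-1, 18) = -18)
Mul(-1, Function('o')(N, -502)) = Mul(-1, -18) = 18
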